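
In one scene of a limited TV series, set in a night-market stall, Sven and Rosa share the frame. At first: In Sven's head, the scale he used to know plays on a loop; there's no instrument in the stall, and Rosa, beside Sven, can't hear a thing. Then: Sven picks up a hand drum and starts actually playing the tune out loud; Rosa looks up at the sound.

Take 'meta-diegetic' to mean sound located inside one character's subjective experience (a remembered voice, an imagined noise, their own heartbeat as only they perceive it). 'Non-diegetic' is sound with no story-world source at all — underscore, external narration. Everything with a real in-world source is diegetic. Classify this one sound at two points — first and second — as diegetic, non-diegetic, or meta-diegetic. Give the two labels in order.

First: the tune exists only as Sven's private memory; Rosa can't hear it → meta-diegetic.
Second: Sven is now producing it live on a hand drum, in the room, and Rosa hears it → diegetic.

meta-diegetic, diegetic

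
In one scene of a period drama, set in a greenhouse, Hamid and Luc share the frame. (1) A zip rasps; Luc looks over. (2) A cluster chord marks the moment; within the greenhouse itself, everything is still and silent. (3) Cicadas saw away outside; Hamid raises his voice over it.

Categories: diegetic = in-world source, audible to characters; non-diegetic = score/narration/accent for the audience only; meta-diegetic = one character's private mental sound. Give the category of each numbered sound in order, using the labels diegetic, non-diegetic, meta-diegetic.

diegetic, non-diegetic, diegetic

(1) is diegetic: a zip is a real object/event in the scene's world.
Sound (2): nothing in the scene produces it; it's an accent added for the audience, so non-diegetic.
Sound (3): ambient/room sound belonging to the story's physical space, so diegetic.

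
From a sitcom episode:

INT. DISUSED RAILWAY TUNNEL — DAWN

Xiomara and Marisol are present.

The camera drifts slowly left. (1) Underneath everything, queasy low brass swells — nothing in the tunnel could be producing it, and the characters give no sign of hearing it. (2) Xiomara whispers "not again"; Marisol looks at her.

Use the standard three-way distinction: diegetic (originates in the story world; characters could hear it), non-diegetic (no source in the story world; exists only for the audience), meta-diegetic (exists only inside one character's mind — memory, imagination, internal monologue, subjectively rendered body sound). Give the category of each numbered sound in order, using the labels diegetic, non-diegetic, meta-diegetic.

(1) is non-diegetic: nothing in the tunnel produces it and the characters don't hear it — pure soundtrack.
Sound (2): on-screen dialogue — Xiomara speaks and Marisol is there to hear, so diegetic.

non-diegetic, diegetic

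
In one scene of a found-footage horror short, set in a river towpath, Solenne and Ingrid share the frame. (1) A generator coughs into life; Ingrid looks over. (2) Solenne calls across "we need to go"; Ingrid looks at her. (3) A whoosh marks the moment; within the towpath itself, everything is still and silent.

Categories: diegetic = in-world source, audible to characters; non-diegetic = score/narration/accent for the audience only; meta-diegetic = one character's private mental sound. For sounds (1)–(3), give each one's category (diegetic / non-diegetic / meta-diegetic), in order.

(1) an in-world source (a generator); characters could hear it → diegetic.
(2) is diegetic: on-screen dialogue — Solenne speaks and Ingrid is there to hear.
Sound (3): an editorial stinger — it belongs to the cut, not the story world, so non-diegetic.

diegetic, diegetic, non-diegetic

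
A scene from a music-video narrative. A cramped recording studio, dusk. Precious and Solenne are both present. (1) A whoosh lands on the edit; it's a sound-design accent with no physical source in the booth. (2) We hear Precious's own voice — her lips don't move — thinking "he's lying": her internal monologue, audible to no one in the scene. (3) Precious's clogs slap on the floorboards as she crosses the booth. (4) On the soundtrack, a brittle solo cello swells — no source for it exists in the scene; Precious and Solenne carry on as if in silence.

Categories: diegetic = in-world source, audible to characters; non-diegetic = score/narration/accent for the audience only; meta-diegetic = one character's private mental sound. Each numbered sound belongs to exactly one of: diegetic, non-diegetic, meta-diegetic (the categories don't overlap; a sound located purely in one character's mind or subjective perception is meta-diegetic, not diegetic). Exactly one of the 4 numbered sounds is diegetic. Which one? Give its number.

(1) nothing in the scene produces it; it's an accent added for the audience → non-diegetic.
Sound (2): internal monologue — inside Precious's mind, not spoken into the scene, so meta-diegetic.
Sound (3): a character's body making contact with the set — an in-world sound, so diegetic.
(4) is non-diegetic: nothing in the booth produces it and the characters don't hear it — pure soundtrack.
Only (3) is diegetic.

3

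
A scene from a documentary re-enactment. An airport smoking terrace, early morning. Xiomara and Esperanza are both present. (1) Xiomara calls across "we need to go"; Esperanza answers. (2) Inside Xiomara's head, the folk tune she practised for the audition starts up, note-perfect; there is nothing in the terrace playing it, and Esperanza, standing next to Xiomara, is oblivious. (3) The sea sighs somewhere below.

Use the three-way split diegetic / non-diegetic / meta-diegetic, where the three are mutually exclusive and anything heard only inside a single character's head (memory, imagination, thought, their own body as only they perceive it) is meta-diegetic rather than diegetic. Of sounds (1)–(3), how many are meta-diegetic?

(1) on-screen dialogue — Xiomara speaks and Esperanza is there to hear → diegetic.
(2) is meta-diegetic: the music is a memory playing inside Xiomara's mind alone; no real-world source, Esperanza can't hear it.
(3) the sea is part of the location's real environment → diegetic.
So 1 of the 3 is meta-diegetic: (2).

1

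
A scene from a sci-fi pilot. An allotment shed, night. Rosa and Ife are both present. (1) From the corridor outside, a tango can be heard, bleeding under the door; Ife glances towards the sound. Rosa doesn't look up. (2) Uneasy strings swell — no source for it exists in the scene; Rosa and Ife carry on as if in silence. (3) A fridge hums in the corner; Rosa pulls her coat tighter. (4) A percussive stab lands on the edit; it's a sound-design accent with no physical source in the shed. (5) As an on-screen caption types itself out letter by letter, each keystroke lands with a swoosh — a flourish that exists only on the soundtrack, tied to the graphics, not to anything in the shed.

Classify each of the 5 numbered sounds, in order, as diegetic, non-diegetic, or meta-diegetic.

Sound (1): off-screen diegetic: the source is out of frame but still in the story's space, so diegetic.
Sound (2): score with no on-screen or off-screen source; it exists for the audience alone, so non-diegetic.
(3) is diegetic: ambient/room sound belonging to the story's physical space.
(4) is non-diegetic: it's a sound-design accent with no in-world source; no one in the scene can hear it.
Sound (5): it accompanies on-screen graphics, not anything inside the story world, so non-diegetic.

diegetic, non-diegetic, diegetic, non-diegetic, non-diegetic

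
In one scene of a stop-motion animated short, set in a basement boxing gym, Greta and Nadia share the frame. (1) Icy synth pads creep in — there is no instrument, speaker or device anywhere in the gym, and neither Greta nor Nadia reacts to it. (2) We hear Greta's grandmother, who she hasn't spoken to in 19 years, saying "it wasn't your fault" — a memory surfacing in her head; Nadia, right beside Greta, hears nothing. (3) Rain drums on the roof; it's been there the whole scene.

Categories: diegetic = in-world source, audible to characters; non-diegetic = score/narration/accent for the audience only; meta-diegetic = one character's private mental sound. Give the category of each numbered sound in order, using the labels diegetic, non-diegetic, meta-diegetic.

Sound (1): it has no source in the story world and no character can hear it — it's underscore, so non-diegetic.
Sound (2): the voice is a memory playing only inside Greta's mind; Nadia can't hear it, so meta-diegetic.
Sound (3): it's the actual ambient sound of the location, so diegetic.

non-diegetic, meta-diegetic, diegetic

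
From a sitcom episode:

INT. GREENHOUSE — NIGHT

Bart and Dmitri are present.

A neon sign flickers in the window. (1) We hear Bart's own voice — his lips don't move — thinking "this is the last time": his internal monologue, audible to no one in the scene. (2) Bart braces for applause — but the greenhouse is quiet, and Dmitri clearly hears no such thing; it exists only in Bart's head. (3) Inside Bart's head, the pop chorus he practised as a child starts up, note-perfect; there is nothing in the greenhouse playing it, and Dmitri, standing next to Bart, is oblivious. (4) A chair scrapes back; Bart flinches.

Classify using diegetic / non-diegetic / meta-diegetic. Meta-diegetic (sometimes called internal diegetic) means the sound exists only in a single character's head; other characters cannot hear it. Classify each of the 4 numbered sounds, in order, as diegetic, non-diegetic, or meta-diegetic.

meta-diegetic, meta-diegetic, meta-diegetic, diegetic

(1) internal monologue — inside Bart's mind, not spoken into the scene → meta-diegetic.
Sound (2): Bart alone 'hears' it — an imagined sound, not present in the space, so meta-diegetic.
(3) the music is a memory playing inside Bart's mind alone; no real-world source, Dmitri can't hear it → meta-diegetic.
(4) an in-world source (a chair); characters could hear it → diegetic.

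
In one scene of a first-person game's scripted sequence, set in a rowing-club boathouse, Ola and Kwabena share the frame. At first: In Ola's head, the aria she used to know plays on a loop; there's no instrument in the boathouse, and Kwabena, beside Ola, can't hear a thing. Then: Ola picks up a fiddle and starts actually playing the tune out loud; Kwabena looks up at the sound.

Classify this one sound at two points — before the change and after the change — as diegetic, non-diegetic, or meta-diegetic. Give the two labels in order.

meta-diegetic, diegetic

Before the change: the tune exists only as Ola's private memory; Kwabena can't hear it → meta-diegetic.
After the change: Ola is now producing it live on a fiddle, in the room, and Kwabena hears it → diegetic.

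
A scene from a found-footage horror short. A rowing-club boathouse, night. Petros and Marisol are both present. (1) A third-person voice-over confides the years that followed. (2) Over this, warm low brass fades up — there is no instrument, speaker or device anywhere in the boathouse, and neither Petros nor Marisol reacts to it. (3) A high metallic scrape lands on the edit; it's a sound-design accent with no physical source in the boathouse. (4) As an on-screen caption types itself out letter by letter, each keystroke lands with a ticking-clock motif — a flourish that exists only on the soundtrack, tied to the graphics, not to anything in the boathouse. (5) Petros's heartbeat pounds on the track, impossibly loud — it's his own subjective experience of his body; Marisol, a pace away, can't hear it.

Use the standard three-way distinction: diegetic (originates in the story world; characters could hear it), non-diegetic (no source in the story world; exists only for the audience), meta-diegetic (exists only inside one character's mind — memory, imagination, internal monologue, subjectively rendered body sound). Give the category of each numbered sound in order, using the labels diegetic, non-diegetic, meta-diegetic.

non-diegetic, non-diegetic, non-diegetic, non-diegetic, meta-diegetic

(1) commentary laid over the scene from outside the fiction → non-diegetic.
(2) it has no source in the story world and no character can hear it — it's underscore → non-diegetic.
(3) is non-diegetic: it's a sound-design accent with no in-world source; no one in the scene can hear it.
Sound (4): the caption isn't part of the story world, so neither is the sound tied to it, so non-diegetic.
(5) is meta-diegetic: a subjective body sound — Petros's private perception, inaudible to Marisol.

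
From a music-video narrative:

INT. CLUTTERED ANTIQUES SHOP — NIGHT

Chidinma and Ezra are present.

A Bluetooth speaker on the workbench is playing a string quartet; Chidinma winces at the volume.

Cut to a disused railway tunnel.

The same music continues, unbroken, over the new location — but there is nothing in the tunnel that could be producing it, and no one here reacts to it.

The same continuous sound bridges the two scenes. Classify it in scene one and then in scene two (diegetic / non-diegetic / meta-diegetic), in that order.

diegetic, non-diegetic

Scene one: a Bluetooth speaker is an on-screen source and Chidinma reacts to it → diegetic.
Scene two: there is no source in the tunnel and no one hears it — it's now underscore → non-diegetic.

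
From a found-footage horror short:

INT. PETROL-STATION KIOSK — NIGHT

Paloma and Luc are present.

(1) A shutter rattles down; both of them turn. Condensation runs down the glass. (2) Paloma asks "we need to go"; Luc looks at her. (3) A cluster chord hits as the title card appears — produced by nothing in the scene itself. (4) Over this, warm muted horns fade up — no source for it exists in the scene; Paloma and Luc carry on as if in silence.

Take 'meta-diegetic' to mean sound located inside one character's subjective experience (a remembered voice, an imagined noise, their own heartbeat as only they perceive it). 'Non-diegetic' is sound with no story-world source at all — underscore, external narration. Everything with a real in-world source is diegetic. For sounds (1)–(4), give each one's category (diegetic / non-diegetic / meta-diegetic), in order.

diegetic, diegetic, non-diegetic, non-diegetic

Sound (1): a shutter is a real object/event in the scene's world, so diegetic.
Sound (2): Paloma is a character speaking aloud in the scene, so diegetic.
Sound (3): nothing in the scene produces it; it's an accent added for the audience, so non-diegetic.
Sound (4): it has no source in the story world and no character can hear it — it's underscore, so non-diegetic.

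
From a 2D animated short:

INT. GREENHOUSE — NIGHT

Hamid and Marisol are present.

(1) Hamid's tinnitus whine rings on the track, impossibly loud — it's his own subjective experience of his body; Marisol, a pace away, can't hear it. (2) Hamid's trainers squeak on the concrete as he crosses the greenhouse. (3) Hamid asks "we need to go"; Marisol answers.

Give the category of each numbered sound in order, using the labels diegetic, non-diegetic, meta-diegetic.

meta-diegetic, diegetic, diegetic

(1) is meta-diegetic: it's Hamid's internal bodily sensation rendered as sound; only Hamid 'hears' it.
(2) is diegetic: Hamid's footsteps are produced in the story world.
Sound (3): spoken by a character present in the story world, so diegetic.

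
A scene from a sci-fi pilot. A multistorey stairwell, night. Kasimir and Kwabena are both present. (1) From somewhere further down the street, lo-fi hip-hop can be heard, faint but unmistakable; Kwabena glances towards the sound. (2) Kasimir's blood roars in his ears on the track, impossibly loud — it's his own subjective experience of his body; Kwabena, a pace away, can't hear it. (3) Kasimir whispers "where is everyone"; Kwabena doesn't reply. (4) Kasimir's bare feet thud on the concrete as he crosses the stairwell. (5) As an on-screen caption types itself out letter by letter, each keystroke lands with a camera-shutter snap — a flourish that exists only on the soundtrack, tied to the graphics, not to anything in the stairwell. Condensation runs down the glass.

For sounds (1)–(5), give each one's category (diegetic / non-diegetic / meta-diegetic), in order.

diegetic, meta-diegetic, diegetic, diegetic, non-diegetic

Sound (1): it's coming from somewhere further down the street — a location within the story world — and Kwabena reacts, so diegetic.
(2) a subjective body sound — Kasimir's private perception, inaudible to Kwabena → meta-diegetic.
Sound (3): Kasimir is a character speaking aloud in the scene, so diegetic.
(4) is diegetic: a character's body making contact with the set — an in-world sound.
(5) it accompanies on-screen graphics, not anything inside the story world → non-diegetic.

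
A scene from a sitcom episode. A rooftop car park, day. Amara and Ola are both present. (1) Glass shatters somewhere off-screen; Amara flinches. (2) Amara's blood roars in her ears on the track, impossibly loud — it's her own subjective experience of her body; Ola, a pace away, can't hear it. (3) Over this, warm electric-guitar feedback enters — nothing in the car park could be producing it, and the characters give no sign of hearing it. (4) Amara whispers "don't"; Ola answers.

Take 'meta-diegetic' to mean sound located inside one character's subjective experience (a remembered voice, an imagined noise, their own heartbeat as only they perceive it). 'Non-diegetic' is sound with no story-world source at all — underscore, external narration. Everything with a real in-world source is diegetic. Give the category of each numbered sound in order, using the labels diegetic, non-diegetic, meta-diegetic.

diegetic, meta-diegetic, non-diegetic, diegetic

Sound (1): the sound comes from glass physically present in the location, so diegetic.
(2) is meta-diegetic: it's Amara's internal bodily sensation rendered as sound; only Amara 'hears' it.
(3) is non-diegetic: nothing in the car park produces it and the characters don't hear it — pure soundtrack.
Sound (4): spoken by a character present in the story world, so diegetic.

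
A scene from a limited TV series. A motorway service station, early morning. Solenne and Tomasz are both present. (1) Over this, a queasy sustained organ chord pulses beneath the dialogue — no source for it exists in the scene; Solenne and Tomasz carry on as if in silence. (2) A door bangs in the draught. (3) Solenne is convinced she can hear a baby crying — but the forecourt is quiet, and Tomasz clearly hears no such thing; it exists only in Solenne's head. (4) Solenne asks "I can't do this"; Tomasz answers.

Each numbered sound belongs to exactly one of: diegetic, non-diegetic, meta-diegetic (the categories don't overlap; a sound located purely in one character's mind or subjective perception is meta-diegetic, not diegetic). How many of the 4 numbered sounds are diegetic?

2

(1) is non-diegetic: it has no source in the story world and no character can hear it — it's underscore.
(2) a door is a real object/event in the scene's world → diegetic.
(3) the sound is imagined by Solenne; nothing in the story world is producing it and Tomasz can't hear it → meta-diegetic.
(4) is diegetic: Solenne is a character speaking aloud in the scene.
So 2 of the 4 are diegetic: (2), (4).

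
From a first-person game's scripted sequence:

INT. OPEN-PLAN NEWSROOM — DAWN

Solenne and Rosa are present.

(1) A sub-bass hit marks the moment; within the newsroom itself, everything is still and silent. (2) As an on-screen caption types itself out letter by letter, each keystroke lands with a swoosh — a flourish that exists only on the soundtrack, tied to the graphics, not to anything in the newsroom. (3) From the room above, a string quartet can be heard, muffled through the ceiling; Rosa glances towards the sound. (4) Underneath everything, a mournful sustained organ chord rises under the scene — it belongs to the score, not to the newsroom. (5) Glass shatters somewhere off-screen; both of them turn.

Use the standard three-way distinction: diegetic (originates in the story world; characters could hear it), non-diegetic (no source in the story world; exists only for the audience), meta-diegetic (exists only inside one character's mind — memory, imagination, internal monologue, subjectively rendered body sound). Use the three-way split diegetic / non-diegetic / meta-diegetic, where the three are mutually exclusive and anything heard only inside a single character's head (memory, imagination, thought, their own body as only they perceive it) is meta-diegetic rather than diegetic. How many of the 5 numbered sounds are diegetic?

2

Sound (1): nothing in the scene produces it; it's an accent added for the audience, so non-diegetic.
Sound (2): it accompanies on-screen graphics, not anything inside the story world, so non-diegetic.
(3) is diegetic: the music has an off-screen but real-world source and a character hears it.
(4) is non-diegetic: nothing in the newsroom produces it and the characters don't hear it — pure soundtrack.
(5) is diegetic: an in-world source (glass); characters could hear it.
So 2 of the 5 are diegetic: (3), (5).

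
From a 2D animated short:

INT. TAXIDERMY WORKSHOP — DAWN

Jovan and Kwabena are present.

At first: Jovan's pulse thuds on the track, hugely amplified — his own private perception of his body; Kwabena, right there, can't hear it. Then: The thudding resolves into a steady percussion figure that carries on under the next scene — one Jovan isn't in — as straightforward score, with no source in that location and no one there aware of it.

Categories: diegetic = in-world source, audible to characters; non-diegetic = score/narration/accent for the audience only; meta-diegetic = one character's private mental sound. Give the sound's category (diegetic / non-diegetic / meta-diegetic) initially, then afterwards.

Initially: it's Jovan's subjective body sound, inaudible to Kwabena → meta-diegetic.
Afterwards: detached from Jovan and playing as sourceless score over a scene he isn't in — for the audience only → non-diegetic.

meta-diegetic, non-diegetic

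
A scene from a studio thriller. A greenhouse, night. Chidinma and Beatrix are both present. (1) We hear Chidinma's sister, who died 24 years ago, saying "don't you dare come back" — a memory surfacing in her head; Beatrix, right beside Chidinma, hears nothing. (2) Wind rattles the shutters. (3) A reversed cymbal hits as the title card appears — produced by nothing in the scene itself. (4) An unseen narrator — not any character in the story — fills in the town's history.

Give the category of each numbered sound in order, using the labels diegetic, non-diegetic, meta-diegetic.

(1) is meta-diegetic: it's Chidinma's recollection rendered as sound; the other character can't hear it.
(2) ambient/room sound belonging to the story's physical space → diegetic.
(3) nothing in the scene produces it; it's an accent added for the audience → non-diegetic.
(4) commentary laid over the scene from outside the fiction → non-diegetic.

meta-diegetic, diegetic, non-diegetic, non-diegetic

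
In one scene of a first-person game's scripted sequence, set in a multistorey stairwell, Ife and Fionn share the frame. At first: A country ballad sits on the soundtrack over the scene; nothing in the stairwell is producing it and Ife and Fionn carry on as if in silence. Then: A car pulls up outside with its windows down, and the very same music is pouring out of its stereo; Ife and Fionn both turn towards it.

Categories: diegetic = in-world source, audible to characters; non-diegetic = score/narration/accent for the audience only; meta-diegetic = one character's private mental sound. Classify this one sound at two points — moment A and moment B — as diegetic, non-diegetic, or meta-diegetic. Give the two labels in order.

Moment A: no in-world source exists and no character can hear it — underscore → non-diegetic.
Moment B: the car stereo is now a real source in the story world and the characters hear it → diegetic.

non-diegetic, diegetic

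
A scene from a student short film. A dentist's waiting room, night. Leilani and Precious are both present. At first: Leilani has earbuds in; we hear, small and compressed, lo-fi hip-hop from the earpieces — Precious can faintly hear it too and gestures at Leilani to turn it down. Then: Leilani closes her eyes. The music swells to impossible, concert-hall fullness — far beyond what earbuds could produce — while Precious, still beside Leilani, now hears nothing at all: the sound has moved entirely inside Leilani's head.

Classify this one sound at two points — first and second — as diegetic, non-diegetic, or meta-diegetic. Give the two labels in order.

diegetic, meta-diegetic

First: the earbuds are a physical source both characters can hear → diegetic.
Second: the music now exists only as Leilani's subjective experience; Precious can no longer hear it → meta-diegetic.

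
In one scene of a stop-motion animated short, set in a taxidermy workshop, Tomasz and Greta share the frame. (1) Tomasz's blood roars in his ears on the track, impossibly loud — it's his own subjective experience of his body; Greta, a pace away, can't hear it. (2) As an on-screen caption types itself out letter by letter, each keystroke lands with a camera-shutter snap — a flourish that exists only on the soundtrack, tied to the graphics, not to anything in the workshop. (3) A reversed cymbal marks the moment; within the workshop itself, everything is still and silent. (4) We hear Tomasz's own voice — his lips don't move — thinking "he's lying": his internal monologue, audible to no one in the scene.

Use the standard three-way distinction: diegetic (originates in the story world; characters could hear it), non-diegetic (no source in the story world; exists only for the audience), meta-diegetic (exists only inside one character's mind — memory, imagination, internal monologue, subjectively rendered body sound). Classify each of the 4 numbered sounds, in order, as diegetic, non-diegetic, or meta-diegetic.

(1) is meta-diegetic: a subjective body sound — Tomasz's private perception, inaudible to Greta.
(2) the caption isn't part of the story world, so neither is the sound tied to it → non-diegetic.
(3) is non-diegetic: it's a sound-design accent with no in-world source; no one in the scene can hear it.
Sound (4): Tomasz's thought-voice: a private mental sound no other character can hear, so meta-diegetic.

meta-diegetic, non-diegetic, non-diegetic, meta-diegetic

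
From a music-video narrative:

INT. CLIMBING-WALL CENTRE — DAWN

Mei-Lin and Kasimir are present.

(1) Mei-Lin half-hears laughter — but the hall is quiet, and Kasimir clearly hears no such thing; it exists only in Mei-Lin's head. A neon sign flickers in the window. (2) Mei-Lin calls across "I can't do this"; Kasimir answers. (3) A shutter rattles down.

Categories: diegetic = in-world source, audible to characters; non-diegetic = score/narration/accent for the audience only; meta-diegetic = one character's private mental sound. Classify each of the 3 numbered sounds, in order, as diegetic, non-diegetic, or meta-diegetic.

meta-diegetic, diegetic, diegetic

Sound (1): subjective to Mei-Lin: the hall is silent and Kasimir hears nothing, so meta-diegetic.
(2) Mei-Lin is a character speaking aloud in the scene → diegetic.
Sound (3): a shutter is a real object/event in the scene's world, so diegetic.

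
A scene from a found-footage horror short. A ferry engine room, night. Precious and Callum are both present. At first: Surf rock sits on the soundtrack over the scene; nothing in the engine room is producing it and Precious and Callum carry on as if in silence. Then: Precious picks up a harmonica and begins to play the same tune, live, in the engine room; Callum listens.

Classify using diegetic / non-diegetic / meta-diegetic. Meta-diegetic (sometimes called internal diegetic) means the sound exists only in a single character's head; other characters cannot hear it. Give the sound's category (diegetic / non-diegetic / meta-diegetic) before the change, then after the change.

Before the change: no in-world source exists and no character can hear it — underscore → non-diegetic.
After the change: a harmonica is now a real source in the story world and the characters hear it → diegetic.

non-diegetic, diegetic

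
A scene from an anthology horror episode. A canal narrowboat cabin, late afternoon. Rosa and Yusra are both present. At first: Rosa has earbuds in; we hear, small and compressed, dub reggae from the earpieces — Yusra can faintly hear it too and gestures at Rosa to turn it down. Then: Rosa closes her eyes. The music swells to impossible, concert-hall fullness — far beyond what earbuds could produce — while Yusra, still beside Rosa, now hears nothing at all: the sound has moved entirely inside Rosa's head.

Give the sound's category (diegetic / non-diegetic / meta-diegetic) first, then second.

diegetic, meta-diegetic

First: the earbuds are a physical source both characters can hear → diegetic.
Second: the music now exists only as Rosa's subjective experience; Yusra can no longer hear it → meta-diegetic.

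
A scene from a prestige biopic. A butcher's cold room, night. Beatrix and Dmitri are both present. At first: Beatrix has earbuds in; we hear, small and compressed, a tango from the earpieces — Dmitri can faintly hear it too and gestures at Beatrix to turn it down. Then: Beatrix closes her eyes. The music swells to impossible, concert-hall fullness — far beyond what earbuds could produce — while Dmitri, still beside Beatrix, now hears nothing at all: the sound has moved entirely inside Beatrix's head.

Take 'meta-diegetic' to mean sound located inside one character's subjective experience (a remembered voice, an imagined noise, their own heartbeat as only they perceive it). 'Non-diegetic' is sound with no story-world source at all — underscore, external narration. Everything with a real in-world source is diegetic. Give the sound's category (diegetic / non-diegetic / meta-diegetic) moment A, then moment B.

Moment A: the earbuds are a physical source both characters can hear → diegetic.
Moment B: the music now exists only as Beatrix's subjective experience; Dmitri can no longer hear it → meta-diegetic.

diegetic, meta-diegetic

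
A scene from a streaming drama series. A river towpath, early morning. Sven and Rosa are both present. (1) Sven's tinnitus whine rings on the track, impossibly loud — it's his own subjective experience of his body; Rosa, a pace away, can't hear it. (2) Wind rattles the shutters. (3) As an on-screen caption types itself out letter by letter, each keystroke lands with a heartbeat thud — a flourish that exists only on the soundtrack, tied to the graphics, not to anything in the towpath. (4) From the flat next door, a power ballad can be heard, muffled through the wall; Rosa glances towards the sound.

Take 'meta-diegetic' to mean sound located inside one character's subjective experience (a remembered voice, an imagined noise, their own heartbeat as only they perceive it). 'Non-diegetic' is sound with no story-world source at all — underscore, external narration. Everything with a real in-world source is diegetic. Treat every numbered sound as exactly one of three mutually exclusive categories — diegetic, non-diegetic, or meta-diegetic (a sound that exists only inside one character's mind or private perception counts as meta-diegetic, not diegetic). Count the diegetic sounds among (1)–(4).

2

Sound (1): point-of-audition from inside Sven's body; not a sound in the room, so meta-diegetic.
Sound (2): wind is part of the location's real environment, so diegetic.
Sound (3): it accompanies on-screen graphics, not anything inside the story world, so non-diegetic.
(4) is diegetic: off-screen diegetic: the source is out of frame but still in the story's space.
Diegetic: (2), (4) — that's 2.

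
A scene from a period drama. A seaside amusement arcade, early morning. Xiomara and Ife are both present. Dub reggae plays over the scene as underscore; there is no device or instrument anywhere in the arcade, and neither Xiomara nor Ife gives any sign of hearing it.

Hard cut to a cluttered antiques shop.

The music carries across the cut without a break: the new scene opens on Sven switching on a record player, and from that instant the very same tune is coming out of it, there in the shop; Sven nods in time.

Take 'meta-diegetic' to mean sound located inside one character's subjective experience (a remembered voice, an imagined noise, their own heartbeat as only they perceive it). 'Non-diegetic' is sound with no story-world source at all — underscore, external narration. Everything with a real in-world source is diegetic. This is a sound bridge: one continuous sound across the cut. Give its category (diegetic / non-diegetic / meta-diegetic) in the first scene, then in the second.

non-diegetic, diegetic

Scene one: there's no in-world source anywhere and no character hears it — underscore for the audience only → non-diegetic.
Scene two: once Sven turns on a record player, the music has a real source in the story world and Sven reacts to it → diegetic.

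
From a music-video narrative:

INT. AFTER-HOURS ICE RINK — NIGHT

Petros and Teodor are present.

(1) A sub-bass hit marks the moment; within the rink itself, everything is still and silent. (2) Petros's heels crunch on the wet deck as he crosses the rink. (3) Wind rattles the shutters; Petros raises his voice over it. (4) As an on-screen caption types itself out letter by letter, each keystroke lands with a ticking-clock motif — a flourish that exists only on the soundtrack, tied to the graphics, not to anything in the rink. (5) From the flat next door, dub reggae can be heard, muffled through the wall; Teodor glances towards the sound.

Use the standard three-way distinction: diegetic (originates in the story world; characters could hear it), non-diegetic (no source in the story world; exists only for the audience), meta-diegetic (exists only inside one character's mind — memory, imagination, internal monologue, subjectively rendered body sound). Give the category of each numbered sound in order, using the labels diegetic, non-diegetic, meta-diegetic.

non-diegetic, diegetic, diegetic, non-diegetic, diegetic

(1) is non-diegetic: nothing in the scene produces it; it's an accent added for the audience.
(2) is diegetic: Petros's footsteps are produced in the story world.
(3) is diegetic: wind is part of the location's real environment.
Sound (4): sound married to a title/caption — outside the diegesis by definition, so non-diegetic.
(5) is diegetic: it's coming from the flat next door — a location within the story world — and Teodor reacts.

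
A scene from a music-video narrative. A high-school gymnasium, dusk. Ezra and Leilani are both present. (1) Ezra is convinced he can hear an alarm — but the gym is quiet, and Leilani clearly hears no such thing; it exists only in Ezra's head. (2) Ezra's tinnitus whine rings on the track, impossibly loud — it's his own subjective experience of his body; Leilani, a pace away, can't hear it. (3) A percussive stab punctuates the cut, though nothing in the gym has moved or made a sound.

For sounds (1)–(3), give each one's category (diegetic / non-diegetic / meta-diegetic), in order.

meta-diegetic, meta-diegetic, non-diegetic

Sound (1): the sound is imagined by Ezra; nothing in the story world is producing it and Leilani can't hear it, so meta-diegetic.
(2) it's Ezra's internal bodily sensation rendered as sound; only Ezra 'hears' it → meta-diegetic.
(3) nothing in the scene produces it; it's an accent added for the audience → non-diegetic.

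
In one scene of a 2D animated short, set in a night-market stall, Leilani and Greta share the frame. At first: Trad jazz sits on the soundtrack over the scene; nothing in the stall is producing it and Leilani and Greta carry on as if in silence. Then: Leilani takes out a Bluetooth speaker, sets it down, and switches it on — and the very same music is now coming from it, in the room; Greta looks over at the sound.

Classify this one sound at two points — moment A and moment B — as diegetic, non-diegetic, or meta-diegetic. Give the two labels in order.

Moment A: no in-world source exists and no character can hear it — underscore → non-diegetic.
Moment B: a Bluetooth speaker is now a real source in the story world and the characters hear it → diegetic.

non-diegetic, diegetic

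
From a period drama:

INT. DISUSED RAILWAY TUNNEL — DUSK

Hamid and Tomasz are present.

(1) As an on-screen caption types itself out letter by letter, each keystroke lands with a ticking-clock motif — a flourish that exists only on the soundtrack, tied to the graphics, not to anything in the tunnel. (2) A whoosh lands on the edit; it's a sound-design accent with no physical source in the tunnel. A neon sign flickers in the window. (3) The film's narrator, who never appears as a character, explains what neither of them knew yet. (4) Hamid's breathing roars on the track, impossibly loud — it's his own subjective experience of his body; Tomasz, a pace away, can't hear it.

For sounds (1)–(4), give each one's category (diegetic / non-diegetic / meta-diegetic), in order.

(1) the caption isn't part of the story world, so neither is the sound tied to it → non-diegetic.
Sound (2): it's a sound-design accent with no in-world source; no one in the scene can hear it, so non-diegetic.
Sound (3): external voice-over — not a character, not heard by anyone in the scene, so non-diegetic.
Sound (4): a subjective body sound — Hamid's private perception, inaudible to Tomasz, so meta-diegetic.

non-diegetic, non-diegetic, non-diegetic, meta-diegetic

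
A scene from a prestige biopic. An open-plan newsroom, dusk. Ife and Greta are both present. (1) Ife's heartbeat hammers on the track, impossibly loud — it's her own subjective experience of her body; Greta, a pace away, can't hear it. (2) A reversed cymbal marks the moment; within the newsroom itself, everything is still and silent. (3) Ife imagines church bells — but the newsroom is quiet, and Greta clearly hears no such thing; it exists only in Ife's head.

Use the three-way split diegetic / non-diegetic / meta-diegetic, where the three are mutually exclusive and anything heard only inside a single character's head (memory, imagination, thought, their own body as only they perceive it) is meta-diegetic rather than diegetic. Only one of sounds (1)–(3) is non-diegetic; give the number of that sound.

2

(1) is meta-diegetic: a subjective body sound — Ife's private perception, inaudible to Greta.
Sound (2): nothing in the scene produces it; it's an accent added for the audience, so non-diegetic.
Sound (3): subjective to Ife: the newsroom is silent and Greta hears nothing, so meta-diegetic.
Only (2) is non-diegetic.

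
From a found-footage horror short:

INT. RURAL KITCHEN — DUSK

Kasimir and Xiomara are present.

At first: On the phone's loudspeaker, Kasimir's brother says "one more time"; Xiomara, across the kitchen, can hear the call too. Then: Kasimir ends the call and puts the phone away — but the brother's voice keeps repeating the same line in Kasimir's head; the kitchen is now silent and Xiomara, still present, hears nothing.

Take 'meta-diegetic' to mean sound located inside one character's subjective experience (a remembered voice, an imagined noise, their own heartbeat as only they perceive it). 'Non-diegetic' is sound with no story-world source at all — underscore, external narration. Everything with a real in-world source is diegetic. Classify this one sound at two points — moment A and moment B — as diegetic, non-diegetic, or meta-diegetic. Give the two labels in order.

diegetic, meta-diegetic

Moment A: the loudspeaker is an in-world source; both Kasimir and Xiomara hear the call → diegetic.
Moment B: with the phone off, the voice continues only as Kasimir's private mental replay — Xiomara can't hear it → meta-diegetic.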